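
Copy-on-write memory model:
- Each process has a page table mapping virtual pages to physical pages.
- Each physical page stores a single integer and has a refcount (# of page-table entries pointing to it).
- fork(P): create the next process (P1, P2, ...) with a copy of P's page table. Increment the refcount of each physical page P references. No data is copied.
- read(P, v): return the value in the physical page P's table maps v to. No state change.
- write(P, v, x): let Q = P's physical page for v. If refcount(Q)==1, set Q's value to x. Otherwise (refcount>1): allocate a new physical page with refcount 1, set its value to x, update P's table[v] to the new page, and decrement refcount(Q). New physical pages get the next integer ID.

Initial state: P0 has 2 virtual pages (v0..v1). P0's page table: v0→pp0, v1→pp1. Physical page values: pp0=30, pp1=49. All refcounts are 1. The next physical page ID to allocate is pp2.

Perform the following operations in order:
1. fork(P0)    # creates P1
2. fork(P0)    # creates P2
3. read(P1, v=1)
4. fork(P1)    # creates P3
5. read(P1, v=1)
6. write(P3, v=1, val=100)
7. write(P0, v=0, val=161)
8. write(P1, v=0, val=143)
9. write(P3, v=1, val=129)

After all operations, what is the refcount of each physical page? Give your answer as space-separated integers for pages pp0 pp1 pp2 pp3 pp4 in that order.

Answer: 2 3 1 1 1

Derivation:
Op 1: fork(P0) -> P1. 2 ppages; refcounts: pp0:2 pp1:2
Op 2: fork(P0) -> P2. 2 ppages; refcounts: pp0:3 pp1:3
Op 3: read(P1, v1) -> 49. No state change.
Op 4: fork(P1) -> P3. 2 ppages; refcounts: pp0:4 pp1:4
Op 5: read(P1, v1) -> 49. No state change.
Op 6: write(P3, v1, 100). refcount(pp1)=4>1 -> COPY to pp2. 3 ppages; refcounts: pp0:4 pp1:3 pp2:1
Op 7: write(P0, v0, 161). refcount(pp0)=4>1 -> COPY to pp3. 4 ppages; refcounts: pp0:3 pp1:3 pp2:1 pp3:1
Op 8: write(P1, v0, 143). refcount(pp0)=3>1 -> COPY to pp4. 5 ppages; refcounts: pp0:2 pp1:3 pp2:1 pp3:1 pp4:1
Op 9: write(P3, v1, 129). refcount(pp2)=1 -> write in place. 5 ppages; refcounts: pp0:2 pp1:3 pp2:1 pp3:1 pp4:1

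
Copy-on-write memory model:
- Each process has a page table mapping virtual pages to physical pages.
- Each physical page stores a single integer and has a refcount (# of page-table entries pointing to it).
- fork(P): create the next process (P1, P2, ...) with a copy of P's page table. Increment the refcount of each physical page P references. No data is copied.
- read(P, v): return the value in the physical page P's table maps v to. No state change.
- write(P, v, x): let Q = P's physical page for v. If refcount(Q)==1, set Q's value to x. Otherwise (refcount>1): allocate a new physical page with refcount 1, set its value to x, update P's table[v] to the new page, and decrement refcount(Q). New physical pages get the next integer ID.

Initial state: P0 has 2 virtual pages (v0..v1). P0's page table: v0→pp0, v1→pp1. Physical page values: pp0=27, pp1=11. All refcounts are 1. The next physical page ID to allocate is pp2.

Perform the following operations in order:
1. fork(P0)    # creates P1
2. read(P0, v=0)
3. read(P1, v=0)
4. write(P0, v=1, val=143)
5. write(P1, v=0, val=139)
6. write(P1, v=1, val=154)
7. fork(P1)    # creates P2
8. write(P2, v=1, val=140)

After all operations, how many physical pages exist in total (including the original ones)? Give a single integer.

Op 1: fork(P0) -> P1. 2 ppages; refcounts: pp0:2 pp1:2
Op 2: read(P0, v0) -> 27. No state change.
Op 3: read(P1, v0) -> 27. No state change.
Op 4: write(P0, v1, 143). refcount(pp1)=2>1 -> COPY to pp2. 3 ppages; refcounts: pp0:2 pp1:1 pp2:1
Op 5: write(P1, v0, 139). refcount(pp0)=2>1 -> COPY to pp3. 4 ppages; refcounts: pp0:1 pp1:1 pp2:1 pp3:1
Op 6: write(P1, v1, 154). refcount(pp1)=1 -> write in place. 4 ppages; refcounts: pp0:1 pp1:1 pp2:1 pp3:1
Op 7: fork(P1) -> P2. 4 ppages; refcounts: pp0:1 pp1:2 pp2:1 pp3:2
Op 8: write(P2, v1, 140). refcount(pp1)=2>1 -> COPY to pp4. 5 ppages; refcounts: pp0:1 pp1:1 pp2:1 pp3:2 pp4:1

Answer: 5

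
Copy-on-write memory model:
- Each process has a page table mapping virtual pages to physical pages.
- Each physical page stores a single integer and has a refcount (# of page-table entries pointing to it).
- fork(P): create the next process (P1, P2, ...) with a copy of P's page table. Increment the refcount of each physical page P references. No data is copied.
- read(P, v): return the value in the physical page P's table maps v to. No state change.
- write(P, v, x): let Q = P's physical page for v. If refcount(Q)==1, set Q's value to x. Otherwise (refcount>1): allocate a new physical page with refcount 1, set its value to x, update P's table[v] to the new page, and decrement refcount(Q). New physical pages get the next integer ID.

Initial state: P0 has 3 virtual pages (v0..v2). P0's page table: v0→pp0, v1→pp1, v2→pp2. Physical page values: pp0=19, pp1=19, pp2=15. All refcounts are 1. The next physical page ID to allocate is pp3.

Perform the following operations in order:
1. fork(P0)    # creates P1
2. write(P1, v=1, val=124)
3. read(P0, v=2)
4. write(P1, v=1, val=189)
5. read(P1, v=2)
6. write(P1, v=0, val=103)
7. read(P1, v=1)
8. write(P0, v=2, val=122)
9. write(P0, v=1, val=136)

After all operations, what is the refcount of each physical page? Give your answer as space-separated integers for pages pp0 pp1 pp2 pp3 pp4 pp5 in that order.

Op 1: fork(P0) -> P1. 3 ppages; refcounts: pp0:2 pp1:2 pp2:2
Op 2: write(P1, v1, 124). refcount(pp1)=2>1 -> COPY to pp3. 4 ppages; refcounts: pp0:2 pp1:1 pp2:2 pp3:1
Op 3: read(P0, v2) -> 15. No state change.
Op 4: write(P1, v1, 189). refcount(pp3)=1 -> write in place. 4 ppages; refcounts: pp0:2 pp1:1 pp2:2 pp3:1
Op 5: read(P1, v2) -> 15. No state change.
Op 6: write(P1, v0, 103). refcount(pp0)=2>1 -> COPY to pp4. 5 ppages; refcounts: pp0:1 pp1:1 pp2:2 pp3:1 pp4:1
Op 7: read(P1, v1) -> 189. No state change.
Op 8: write(P0, v2, 122). refcount(pp2)=2>1 -> COPY to pp5. 6 ppages; refcounts: pp0:1 pp1:1 pp2:1 pp3:1 pp4:1 pp5:1
Op 9: write(P0, v1, 136). refcount(pp1)=1 -> write in place. 6 ppages; refcounts: pp0:1 pp1:1 pp2:1 pp3:1 pp4:1 pp5:1

Answer: 1 1 1 1 1 1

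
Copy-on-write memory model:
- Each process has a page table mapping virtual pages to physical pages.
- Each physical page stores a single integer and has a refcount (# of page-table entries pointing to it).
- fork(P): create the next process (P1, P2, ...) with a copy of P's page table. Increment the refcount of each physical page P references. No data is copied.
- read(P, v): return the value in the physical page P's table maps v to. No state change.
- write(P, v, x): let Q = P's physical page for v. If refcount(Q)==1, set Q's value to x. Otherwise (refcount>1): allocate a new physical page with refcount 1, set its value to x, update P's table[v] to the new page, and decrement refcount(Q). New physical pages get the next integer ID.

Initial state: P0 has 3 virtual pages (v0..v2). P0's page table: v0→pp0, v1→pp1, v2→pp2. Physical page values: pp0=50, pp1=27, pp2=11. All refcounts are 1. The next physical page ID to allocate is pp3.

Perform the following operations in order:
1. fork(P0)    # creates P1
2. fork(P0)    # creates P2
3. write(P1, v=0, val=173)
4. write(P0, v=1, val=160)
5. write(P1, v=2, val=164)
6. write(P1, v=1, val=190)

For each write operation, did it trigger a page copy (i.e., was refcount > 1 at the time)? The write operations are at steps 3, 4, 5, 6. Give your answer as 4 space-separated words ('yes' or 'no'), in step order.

Op 1: fork(P0) -> P1. 3 ppages; refcounts: pp0:2 pp1:2 pp2:2
Op 2: fork(P0) -> P2. 3 ppages; refcounts: pp0:3 pp1:3 pp2:3
Op 3: write(P1, v0, 173). refcount(pp0)=3>1 -> COPY to pp3. 4 ppages; refcounts: pp0:2 pp1:3 pp2:3 pp3:1
Op 4: write(P0, v1, 160). refcount(pp1)=3>1 -> COPY to pp4. 5 ppages; refcounts: pp0:2 pp1:2 pp2:3 pp3:1 pp4:1
Op 5: write(P1, v2, 164). refcount(pp2)=3>1 -> COPY to pp5. 6 ppages; refcounts: pp0:2 pp1:2 pp2:2 pp3:1 pp4:1 pp5:1
Op 6: write(P1, v1, 190). refcount(pp1)=2>1 -> COPY to pp6. 7 ppages; refcounts: pp0:2 pp1:1 pp2:2 pp3:1 pp4:1 pp5:1 pp6:1

yes yes yes yes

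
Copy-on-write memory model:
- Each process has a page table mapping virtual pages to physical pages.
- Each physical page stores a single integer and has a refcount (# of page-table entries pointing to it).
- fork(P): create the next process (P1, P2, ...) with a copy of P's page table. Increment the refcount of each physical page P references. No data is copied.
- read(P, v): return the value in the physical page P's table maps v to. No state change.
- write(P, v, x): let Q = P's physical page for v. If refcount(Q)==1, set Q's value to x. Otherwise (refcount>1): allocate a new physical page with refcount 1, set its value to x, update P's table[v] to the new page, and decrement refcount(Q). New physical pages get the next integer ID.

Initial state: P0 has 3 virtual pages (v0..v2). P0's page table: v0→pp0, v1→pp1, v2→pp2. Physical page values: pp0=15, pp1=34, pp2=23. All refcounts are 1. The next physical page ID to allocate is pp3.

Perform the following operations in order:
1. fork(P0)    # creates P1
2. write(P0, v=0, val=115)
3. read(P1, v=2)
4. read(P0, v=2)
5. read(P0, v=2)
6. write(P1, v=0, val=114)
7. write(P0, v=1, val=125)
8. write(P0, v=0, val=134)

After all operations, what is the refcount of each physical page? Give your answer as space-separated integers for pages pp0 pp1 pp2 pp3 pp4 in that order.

Answer: 1 1 2 1 1

Derivation:
Op 1: fork(P0) -> P1. 3 ppages; refcounts: pp0:2 pp1:2 pp2:2
Op 2: write(P0, v0, 115). refcount(pp0)=2>1 -> COPY to pp3. 4 ppages; refcounts: pp0:1 pp1:2 pp2:2 pp3:1
Op 3: read(P1, v2) -> 23. No state change.
Op 4: read(P0, v2) -> 23. No state change.
Op 5: read(P0, v2) -> 23. No state change.
Op 6: write(P1, v0, 114). refcount(pp0)=1 -> write in place. 4 ppages; refcounts: pp0:1 pp1:2 pp2:2 pp3:1
Op 7: write(P0, v1, 125). refcount(pp1)=2>1 -> COPY to pp4. 5 ppages; refcounts: pp0:1 pp1:1 pp2:2 pp3:1 pp4:1
Op 8: write(P0, v0, 134). refcount(pp3)=1 -> write in place. 5 ppages; refcounts: pp0:1 pp1:1 pp2:2 pp3:1 pp4:1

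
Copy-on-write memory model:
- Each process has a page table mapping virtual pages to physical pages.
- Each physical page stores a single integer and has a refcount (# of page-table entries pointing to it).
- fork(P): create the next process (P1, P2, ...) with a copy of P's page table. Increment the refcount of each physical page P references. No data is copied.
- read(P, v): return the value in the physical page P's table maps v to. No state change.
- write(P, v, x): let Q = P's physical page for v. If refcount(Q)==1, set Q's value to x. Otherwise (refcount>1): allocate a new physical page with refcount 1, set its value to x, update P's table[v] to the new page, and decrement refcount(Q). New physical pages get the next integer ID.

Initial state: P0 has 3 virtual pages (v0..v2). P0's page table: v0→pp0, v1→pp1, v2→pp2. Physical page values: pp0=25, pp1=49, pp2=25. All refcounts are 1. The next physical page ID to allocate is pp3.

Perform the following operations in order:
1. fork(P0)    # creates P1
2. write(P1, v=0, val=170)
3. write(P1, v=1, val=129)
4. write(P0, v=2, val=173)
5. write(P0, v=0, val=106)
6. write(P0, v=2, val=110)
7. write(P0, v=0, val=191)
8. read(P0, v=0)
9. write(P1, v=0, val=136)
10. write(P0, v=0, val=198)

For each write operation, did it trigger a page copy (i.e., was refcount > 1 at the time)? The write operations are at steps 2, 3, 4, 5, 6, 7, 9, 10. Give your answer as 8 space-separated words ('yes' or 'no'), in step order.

Op 1: fork(P0) -> P1. 3 ppages; refcounts: pp0:2 pp1:2 pp2:2
Op 2: write(P1, v0, 170). refcount(pp0)=2>1 -> COPY to pp3. 4 ppages; refcounts: pp0:1 pp1:2 pp2:2 pp3:1
Op 3: write(P1, v1, 129). refcount(pp1)=2>1 -> COPY to pp4. 5 ppages; refcounts: pp0:1 pp1:1 pp2:2 pp3:1 pp4:1
Op 4: write(P0, v2, 173). refcount(pp2)=2>1 -> COPY to pp5. 6 ppages; refcounts: pp0:1 pp1:1 pp2:1 pp3:1 pp4:1 pp5:1
Op 5: write(P0, v0, 106). refcount(pp0)=1 -> write in place. 6 ppages; refcounts: pp0:1 pp1:1 pp2:1 pp3:1 pp4:1 pp5:1
Op 6: write(P0, v2, 110). refcount(pp5)=1 -> write in place. 6 ppages; refcounts: pp0:1 pp1:1 pp2:1 pp3:1 pp4:1 pp5:1
Op 7: write(P0, v0, 191). refcount(pp0)=1 -> write in place. 6 ppages; refcounts: pp0:1 pp1:1 pp2:1 pp3:1 pp4:1 pp5:1
Op 8: read(P0, v0) -> 191. No state change.
Op 9: write(P1, v0, 136). refcount(pp3)=1 -> write in place. 6 ppages; refcounts: pp0:1 pp1:1 pp2:1 pp3:1 pp4:1 pp5:1
Op 10: write(P0, v0, 198). refcount(pp0)=1 -> write in place. 6 ppages; refcounts: pp0:1 pp1:1 pp2:1 pp3:1 pp4:1 pp5:1

yes yes yes no no no no no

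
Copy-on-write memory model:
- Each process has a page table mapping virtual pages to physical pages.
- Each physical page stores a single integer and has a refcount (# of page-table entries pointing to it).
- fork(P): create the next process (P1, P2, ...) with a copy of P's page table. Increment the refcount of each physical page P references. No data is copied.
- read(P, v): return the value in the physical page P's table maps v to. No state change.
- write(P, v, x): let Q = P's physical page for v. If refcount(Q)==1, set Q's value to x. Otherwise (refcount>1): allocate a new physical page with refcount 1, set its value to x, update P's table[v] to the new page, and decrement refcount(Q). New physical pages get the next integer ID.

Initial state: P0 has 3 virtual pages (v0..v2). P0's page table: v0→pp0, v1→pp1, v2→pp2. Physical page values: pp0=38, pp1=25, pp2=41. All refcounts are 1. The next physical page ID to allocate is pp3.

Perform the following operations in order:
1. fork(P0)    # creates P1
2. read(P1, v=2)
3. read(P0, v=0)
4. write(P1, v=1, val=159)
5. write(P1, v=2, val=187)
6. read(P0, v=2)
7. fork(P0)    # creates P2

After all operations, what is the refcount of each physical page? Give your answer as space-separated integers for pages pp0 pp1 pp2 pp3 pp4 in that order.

Answer: 3 2 2 1 1

Derivation:
Op 1: fork(P0) -> P1. 3 ppages; refcounts: pp0:2 pp1:2 pp2:2
Op 2: read(P1, v2) -> 41. No state change.
Op 3: read(P0, v0) -> 38. No state change.
Op 4: write(P1, v1, 159). refcount(pp1)=2>1 -> COPY to pp3. 4 ppages; refcounts: pp0:2 pp1:1 pp2:2 pp3:1
Op 5: write(P1, v2, 187). refcount(pp2)=2>1 -> COPY to pp4. 5 ppages; refcounts: pp0:2 pp1:1 pp2:1 pp3:1 pp4:1
Op 6: read(P0, v2) -> 41. No state change.
Op 7: fork(P0) -> P2. 5 ppages; refcounts: pp0:3 pp1:2 pp2:2 pp3:1 pp4:1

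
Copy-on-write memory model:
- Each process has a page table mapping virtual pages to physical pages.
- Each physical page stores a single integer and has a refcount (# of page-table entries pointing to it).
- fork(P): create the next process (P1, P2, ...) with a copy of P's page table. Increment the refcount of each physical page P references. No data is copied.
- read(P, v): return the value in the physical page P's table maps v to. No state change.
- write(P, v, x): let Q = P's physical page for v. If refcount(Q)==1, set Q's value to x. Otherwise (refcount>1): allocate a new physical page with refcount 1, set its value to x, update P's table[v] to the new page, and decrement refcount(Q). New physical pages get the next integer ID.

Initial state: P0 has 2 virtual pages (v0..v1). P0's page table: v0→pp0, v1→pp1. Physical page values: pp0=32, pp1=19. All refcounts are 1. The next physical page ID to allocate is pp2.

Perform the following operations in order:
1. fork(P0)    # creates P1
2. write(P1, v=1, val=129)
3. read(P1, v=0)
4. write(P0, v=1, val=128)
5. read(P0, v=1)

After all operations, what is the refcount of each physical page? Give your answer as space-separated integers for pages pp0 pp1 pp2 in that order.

Answer: 2 1 1

Derivation:
Op 1: fork(P0) -> P1. 2 ppages; refcounts: pp0:2 pp1:2
Op 2: write(P1, v1, 129). refcount(pp1)=2>1 -> COPY to pp2. 3 ppages; refcounts: pp0:2 pp1:1 pp2:1
Op 3: read(P1, v0) -> 32. No state change.
Op 4: write(P0, v1, 128). refcount(pp1)=1 -> write in place. 3 ppages; refcounts: pp0:2 pp1:1 pp2:1
Op 5: read(P0, v1) -> 128. No state change.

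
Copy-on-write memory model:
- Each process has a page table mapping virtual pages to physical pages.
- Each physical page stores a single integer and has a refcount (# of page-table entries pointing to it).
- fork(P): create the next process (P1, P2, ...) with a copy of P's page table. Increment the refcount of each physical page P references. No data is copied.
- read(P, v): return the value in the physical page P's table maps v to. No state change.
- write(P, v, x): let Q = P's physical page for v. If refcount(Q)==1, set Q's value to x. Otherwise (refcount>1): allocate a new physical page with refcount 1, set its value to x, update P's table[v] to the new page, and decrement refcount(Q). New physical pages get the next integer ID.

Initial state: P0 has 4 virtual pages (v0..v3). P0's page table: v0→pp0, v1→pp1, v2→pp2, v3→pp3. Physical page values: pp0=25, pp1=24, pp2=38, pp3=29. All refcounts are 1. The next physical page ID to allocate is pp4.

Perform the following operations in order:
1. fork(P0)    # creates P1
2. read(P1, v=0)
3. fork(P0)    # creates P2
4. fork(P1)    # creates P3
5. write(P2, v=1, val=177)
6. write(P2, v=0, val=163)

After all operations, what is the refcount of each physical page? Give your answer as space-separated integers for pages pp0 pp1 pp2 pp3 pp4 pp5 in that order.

Answer: 3 3 4 4 1 1

Derivation:
Op 1: fork(P0) -> P1. 4 ppages; refcounts: pp0:2 pp1:2 pp2:2 pp3:2
Op 2: read(P1, v0) -> 25. No state change.
Op 3: fork(P0) -> P2. 4 ppages; refcounts: pp0:3 pp1:3 pp2:3 pp3:3
Op 4: fork(P1) -> P3. 4 ppages; refcounts: pp0:4 pp1:4 pp2:4 pp3:4
Op 5: write(P2, v1, 177). refcount(pp1)=4>1 -> COPY to pp4. 5 ppages; refcounts: pp0:4 pp1:3 pp2:4 pp3:4 pp4:1
Op 6: write(P2, v0, 163). refcount(pp0)=4>1 -> COPY to pp5. 6 ppages; refcounts: pp0:3 pp1:3 pp2:4 pp3:4 pp4:1 pp5:1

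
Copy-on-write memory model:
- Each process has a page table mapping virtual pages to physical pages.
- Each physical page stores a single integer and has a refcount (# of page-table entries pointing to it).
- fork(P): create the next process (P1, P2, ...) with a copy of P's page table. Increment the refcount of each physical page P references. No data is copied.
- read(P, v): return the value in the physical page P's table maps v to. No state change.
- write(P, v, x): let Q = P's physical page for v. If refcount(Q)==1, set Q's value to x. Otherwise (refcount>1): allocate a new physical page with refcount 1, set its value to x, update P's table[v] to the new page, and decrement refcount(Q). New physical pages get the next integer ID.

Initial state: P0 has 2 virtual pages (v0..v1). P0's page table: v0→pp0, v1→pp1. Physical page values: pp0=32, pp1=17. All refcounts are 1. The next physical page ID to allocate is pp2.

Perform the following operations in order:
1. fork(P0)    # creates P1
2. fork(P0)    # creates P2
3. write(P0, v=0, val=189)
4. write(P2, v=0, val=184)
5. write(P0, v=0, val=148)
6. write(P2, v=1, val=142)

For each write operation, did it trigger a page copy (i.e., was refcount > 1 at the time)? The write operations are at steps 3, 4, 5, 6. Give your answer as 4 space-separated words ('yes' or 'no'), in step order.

Op 1: fork(P0) -> P1. 2 ppages; refcounts: pp0:2 pp1:2
Op 2: fork(P0) -> P2. 2 ppages; refcounts: pp0:3 pp1:3
Op 3: write(P0, v0, 189). refcount(pp0)=3>1 -> COPY to pp2. 3 ppages; refcounts: pp0:2 pp1:3 pp2:1
Op 4: write(P2, v0, 184). refcount(pp0)=2>1 -> COPY to pp3. 4 ppages; refcounts: pp0:1 pp1:3 pp2:1 pp3:1
Op 5: write(P0, v0, 148). refcount(pp2)=1 -> write in place. 4 ppages; refcounts: pp0:1 pp1:3 pp2:1 pp3:1
Op 6: write(P2, v1, 142). refcount(pp1)=3>1 -> COPY to pp4. 5 ppages; refcounts: pp0:1 pp1:2 pp2:1 pp3:1 pp4:1

yes yes no yes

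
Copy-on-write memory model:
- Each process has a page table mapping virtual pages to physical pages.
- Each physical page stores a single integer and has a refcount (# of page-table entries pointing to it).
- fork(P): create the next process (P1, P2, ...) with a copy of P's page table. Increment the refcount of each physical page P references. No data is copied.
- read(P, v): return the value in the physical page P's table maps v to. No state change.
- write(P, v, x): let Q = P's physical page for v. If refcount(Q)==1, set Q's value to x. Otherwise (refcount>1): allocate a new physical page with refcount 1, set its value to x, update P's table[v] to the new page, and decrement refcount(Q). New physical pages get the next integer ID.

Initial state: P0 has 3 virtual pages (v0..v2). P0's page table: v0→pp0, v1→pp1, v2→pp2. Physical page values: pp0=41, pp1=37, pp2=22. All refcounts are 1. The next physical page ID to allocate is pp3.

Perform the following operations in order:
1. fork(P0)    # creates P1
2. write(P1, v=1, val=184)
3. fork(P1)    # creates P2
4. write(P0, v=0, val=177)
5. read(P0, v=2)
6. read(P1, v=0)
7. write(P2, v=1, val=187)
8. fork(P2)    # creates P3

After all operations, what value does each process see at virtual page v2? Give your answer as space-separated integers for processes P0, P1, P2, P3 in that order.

Op 1: fork(P0) -> P1. 3 ppages; refcounts: pp0:2 pp1:2 pp2:2
Op 2: write(P1, v1, 184). refcount(pp1)=2>1 -> COPY to pp3. 4 ppages; refcounts: pp0:2 pp1:1 pp2:2 pp3:1
Op 3: fork(P1) -> P2. 4 ppages; refcounts: pp0:3 pp1:1 pp2:3 pp3:2
Op 4: write(P0, v0, 177). refcount(pp0)=3>1 -> COPY to pp4. 5 ppages; refcounts: pp0:2 pp1:1 pp2:3 pp3:2 pp4:1
Op 5: read(P0, v2) -> 22. No state change.
Op 6: read(P1, v0) -> 41. No state change.
Op 7: write(P2, v1, 187). refcount(pp3)=2>1 -> COPY to pp5. 6 ppages; refcounts: pp0:2 pp1:1 pp2:3 pp3:1 pp4:1 pp5:1
Op 8: fork(P2) -> P3. 6 ppages; refcounts: pp0:3 pp1:1 pp2:4 pp3:1 pp4:1 pp5:2
P0: v2 -> pp2 = 22
P1: v2 -> pp2 = 22
P2: v2 -> pp2 = 22
P3: v2 -> pp2 = 22

Answer: 22 22 22 22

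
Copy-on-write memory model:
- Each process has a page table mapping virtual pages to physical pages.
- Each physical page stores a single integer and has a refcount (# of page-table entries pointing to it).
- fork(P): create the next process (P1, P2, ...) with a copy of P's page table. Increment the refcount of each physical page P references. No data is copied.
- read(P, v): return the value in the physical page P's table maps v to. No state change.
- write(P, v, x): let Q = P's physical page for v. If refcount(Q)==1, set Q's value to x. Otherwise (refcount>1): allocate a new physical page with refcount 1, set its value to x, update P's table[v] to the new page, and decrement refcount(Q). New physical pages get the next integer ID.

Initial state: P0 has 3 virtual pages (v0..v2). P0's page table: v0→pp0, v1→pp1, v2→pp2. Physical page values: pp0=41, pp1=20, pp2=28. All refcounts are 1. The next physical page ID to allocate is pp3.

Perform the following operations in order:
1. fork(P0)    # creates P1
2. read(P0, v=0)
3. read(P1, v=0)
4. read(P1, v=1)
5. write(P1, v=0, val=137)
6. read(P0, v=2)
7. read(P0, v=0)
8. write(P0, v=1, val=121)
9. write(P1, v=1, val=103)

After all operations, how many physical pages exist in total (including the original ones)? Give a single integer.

Answer: 5

Derivation:
Op 1: fork(P0) -> P1. 3 ppages; refcounts: pp0:2 pp1:2 pp2:2
Op 2: read(P0, v0) -> 41. No state change.
Op 3: read(P1, v0) -> 41. No state change.
Op 4: read(P1, v1) -> 20. No state change.
Op 5: write(P1, v0, 137). refcount(pp0)=2>1 -> COPY to pp3. 4 ppages; refcounts: pp0:1 pp1:2 pp2:2 pp3:1
Op 6: read(P0, v2) -> 28. No state change.
Op 7: read(P0, v0) -> 41. No state change.
Op 8: write(P0, v1, 121). refcount(pp1)=2>1 -> COPY to pp4. 5 ppages; refcounts: pp0:1 pp1:1 pp2:2 pp3:1 pp4:1
Op 9: write(P1, v1, 103). refcount(pp1)=1 -> write in place. 5 ppages; refcounts: pp0:1 pp1:1 pp2:2 pp3:1 pp4:1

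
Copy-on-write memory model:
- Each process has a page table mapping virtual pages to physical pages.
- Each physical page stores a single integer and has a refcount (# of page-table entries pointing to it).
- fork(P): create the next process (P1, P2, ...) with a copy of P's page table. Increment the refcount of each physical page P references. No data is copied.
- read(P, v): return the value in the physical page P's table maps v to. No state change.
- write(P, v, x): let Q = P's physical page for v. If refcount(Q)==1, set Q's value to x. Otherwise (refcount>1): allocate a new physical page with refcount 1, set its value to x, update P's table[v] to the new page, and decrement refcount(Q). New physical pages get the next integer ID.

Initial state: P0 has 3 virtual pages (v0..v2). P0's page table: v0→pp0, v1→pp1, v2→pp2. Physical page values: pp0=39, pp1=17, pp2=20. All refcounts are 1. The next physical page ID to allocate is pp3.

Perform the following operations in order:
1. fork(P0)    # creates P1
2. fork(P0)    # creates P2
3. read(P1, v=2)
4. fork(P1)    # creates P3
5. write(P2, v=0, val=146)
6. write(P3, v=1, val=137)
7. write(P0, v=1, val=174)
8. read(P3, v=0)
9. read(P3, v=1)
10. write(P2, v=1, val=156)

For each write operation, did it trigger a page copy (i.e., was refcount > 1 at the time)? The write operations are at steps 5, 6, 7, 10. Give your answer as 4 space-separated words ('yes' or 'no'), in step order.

Op 1: fork(P0) -> P1. 3 ppages; refcounts: pp0:2 pp1:2 pp2:2
Op 2: fork(P0) -> P2. 3 ppages; refcounts: pp0:3 pp1:3 pp2:3
Op 3: read(P1, v2) -> 20. No state change.
Op 4: fork(P1) -> P3. 3 ppages; refcounts: pp0:4 pp1:4 pp2:4
Op 5: write(P2, v0, 146). refcount(pp0)=4>1 -> COPY to pp3. 4 ppages; refcounts: pp0:3 pp1:4 pp2:4 pp3:1
Op 6: write(P3, v1, 137). refcount(pp1)=4>1 -> COPY to pp4. 5 ppages; refcounts: pp0:3 pp1:3 pp2:4 pp3:1 pp4:1
Op 7: write(P0, v1, 174). refcount(pp1)=3>1 -> COPY to pp5. 6 ppages; refcounts: pp0:3 pp1:2 pp2:4 pp3:1 pp4:1 pp5:1
Op 8: read(P3, v0) -> 39. No state change.
Op 9: read(P3, v1) -> 137. No state change.
Op 10: write(P2, v1, 156). refcount(pp1)=2>1 -> COPY to pp6. 7 ppages; refcounts: pp0:3 pp1:1 pp2:4 pp3:1 pp4:1 pp5:1 pp6:1

yes yes yes yes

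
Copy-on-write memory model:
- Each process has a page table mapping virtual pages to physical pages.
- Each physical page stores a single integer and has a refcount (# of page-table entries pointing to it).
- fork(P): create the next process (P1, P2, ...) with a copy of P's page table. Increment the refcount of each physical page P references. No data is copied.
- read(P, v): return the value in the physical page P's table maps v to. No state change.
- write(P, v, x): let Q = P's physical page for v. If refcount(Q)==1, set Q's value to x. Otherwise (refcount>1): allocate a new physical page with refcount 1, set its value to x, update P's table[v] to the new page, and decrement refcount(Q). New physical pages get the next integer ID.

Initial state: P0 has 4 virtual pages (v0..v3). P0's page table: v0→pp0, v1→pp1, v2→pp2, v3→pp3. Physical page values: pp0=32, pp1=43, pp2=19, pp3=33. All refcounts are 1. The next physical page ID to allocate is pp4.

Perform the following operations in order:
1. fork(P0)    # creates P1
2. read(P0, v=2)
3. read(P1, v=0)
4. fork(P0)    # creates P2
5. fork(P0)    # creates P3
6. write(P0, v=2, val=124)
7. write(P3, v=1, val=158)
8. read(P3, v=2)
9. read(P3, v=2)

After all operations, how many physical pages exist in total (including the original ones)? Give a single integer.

Op 1: fork(P0) -> P1. 4 ppages; refcounts: pp0:2 pp1:2 pp2:2 pp3:2
Op 2: read(P0, v2) -> 19. No state change.
Op 3: read(P1, v0) -> 32. No state change.
Op 4: fork(P0) -> P2. 4 ppages; refcounts: pp0:3 pp1:3 pp2:3 pp3:3
Op 5: fork(P0) -> P3. 4 ppages; refcounts: pp0:4 pp1:4 pp2:4 pp3:4
Op 6: write(P0, v2, 124). refcount(pp2)=4>1 -> COPY to pp4. 5 ppages; refcounts: pp0:4 pp1:4 pp2:3 pp3:4 pp4:1
Op 7: write(P3, v1, 158). refcount(pp1)=4>1 -> COPY to pp5. 6 ppages; refcounts: pp0:4 pp1:3 pp2:3 pp3:4 pp4:1 pp5:1
Op 8: read(P3, v2) -> 19. No state change.
Op 9: read(P3, v2) -> 19. No state change.

Answer: 6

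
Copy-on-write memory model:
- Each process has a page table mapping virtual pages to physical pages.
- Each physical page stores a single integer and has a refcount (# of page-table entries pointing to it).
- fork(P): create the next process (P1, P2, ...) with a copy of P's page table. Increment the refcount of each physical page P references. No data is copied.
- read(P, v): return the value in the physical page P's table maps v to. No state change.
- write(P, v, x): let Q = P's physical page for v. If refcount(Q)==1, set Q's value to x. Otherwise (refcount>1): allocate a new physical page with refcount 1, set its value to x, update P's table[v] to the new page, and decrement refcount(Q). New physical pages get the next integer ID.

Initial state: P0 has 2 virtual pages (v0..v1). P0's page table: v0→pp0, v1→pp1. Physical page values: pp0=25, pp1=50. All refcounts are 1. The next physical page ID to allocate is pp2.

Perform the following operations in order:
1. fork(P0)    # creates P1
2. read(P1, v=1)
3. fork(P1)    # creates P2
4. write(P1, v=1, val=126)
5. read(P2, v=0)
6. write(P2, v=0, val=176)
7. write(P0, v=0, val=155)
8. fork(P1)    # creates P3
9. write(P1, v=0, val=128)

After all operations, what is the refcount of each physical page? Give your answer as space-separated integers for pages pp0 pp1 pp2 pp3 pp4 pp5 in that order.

Op 1: fork(P0) -> P1. 2 ppages; refcounts: pp0:2 pp1:2
Op 2: read(P1, v1) -> 50. No state change.
Op 3: fork(P1) -> P2. 2 ppages; refcounts: pp0:3 pp1:3
Op 4: write(P1, v1, 126). refcount(pp1)=3>1 -> COPY to pp2. 3 ppages; refcounts: pp0:3 pp1:2 pp2:1
Op 5: read(P2, v0) -> 25. No state change.
Op 6: write(P2, v0, 176). refcount(pp0)=3>1 -> COPY to pp3. 4 ppages; refcounts: pp0:2 pp1:2 pp2:1 pp3:1
Op 7: write(P0, v0, 155). refcount(pp0)=2>1 -> COPY to pp4. 5 ppages; refcounts: pp0:1 pp1:2 pp2:1 pp3:1 pp4:1
Op 8: fork(P1) -> P3. 5 ppages; refcounts: pp0:2 pp1:2 pp2:2 pp3:1 pp4:1
Op 9: write(P1, v0, 128). refcount(pp0)=2>1 -> COPY to pp5. 6 ppages; refcounts: pp0:1 pp1:2 pp2:2 pp3:1 pp4:1 pp5:1

Answer: 1 2 2 1 1 1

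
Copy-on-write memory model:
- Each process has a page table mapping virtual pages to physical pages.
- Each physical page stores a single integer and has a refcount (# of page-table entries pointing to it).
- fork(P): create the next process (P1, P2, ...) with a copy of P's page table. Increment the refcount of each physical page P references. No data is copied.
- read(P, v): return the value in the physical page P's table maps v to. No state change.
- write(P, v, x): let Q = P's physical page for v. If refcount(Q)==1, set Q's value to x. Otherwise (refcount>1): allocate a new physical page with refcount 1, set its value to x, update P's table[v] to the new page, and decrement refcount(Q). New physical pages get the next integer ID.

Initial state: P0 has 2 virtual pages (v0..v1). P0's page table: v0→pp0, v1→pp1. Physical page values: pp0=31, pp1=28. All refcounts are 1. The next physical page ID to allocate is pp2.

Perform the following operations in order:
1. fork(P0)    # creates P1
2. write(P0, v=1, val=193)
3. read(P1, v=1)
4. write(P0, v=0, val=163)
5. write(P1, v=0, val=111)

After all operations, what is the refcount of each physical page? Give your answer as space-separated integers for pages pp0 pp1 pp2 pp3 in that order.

Op 1: fork(P0) -> P1. 2 ppages; refcounts: pp0:2 pp1:2
Op 2: write(P0, v1, 193). refcount(pp1)=2>1 -> COPY to pp2. 3 ppages; refcounts: pp0:2 pp1:1 pp2:1
Op 3: read(P1, v1) -> 28. No state change.
Op 4: write(P0, v0, 163). refcount(pp0)=2>1 -> COPY to pp3. 4 ppages; refcounts: pp0:1 pp1:1 pp2:1 pp3:1
Op 5: write(P1, v0, 111). refcount(pp0)=1 -> write in place. 4 ppages; refcounts: pp0:1 pp1:1 pp2:1 pp3:1

Answer: 1 1 1 1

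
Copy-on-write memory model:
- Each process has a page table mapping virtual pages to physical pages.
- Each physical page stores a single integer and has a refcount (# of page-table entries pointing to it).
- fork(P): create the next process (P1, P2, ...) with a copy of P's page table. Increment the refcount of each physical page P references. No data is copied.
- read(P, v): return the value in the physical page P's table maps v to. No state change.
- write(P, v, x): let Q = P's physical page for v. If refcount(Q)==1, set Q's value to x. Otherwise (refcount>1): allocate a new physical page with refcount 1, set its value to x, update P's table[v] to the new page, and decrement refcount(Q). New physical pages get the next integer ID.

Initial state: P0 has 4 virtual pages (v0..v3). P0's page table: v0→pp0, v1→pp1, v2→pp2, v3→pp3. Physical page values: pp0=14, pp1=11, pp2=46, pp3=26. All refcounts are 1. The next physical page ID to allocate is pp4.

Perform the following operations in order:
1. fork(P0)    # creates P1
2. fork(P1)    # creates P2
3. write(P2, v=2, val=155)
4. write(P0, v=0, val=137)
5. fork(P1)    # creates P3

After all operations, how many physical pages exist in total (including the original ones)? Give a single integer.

Op 1: fork(P0) -> P1. 4 ppages; refcounts: pp0:2 pp1:2 pp2:2 pp3:2
Op 2: fork(P1) -> P2. 4 ppages; refcounts: pp0:3 pp1:3 pp2:3 pp3:3
Op 3: write(P2, v2, 155). refcount(pp2)=3>1 -> COPY to pp4. 5 ppages; refcounts: pp0:3 pp1:3 pp2:2 pp3:3 pp4:1
Op 4: write(P0, v0, 137). refcount(pp0)=3>1 -> COPY to pp5. 6 ppages; refcounts: pp0:2 pp1:3 pp2:2 pp3:3 pp4:1 pp5:1
Op 5: fork(P1) -> P3. 6 ppages; refcounts: pp0:3 pp1:4 pp2:3 pp3:4 pp4:1 pp5:1

Answer: 6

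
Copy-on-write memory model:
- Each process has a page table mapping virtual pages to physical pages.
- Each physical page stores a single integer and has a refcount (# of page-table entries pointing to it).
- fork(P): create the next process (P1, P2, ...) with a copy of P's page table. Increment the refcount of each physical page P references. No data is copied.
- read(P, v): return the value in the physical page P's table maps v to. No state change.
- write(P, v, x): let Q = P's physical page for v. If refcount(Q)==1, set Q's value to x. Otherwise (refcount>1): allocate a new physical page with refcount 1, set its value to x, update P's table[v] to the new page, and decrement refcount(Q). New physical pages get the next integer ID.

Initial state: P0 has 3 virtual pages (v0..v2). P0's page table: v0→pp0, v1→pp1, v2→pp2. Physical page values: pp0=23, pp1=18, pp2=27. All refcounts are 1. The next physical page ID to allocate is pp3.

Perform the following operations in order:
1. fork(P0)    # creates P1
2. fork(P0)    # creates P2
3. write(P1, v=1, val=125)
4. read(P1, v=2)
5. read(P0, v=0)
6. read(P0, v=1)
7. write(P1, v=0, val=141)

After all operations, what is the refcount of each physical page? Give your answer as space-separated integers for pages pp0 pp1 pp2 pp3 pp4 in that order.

Op 1: fork(P0) -> P1. 3 ppages; refcounts: pp0:2 pp1:2 pp2:2
Op 2: fork(P0) -> P2. 3 ppages; refcounts: pp0:3 pp1:3 pp2:3
Op 3: write(P1, v1, 125). refcount(pp1)=3>1 -> COPY to pp3. 4 ppages; refcounts: pp0:3 pp1:2 pp2:3 pp3:1
Op 4: read(P1, v2) -> 27. No state change.
Op 5: read(P0, v0) -> 23. No state change.
Op 6: read(P0, v1) -> 18. No state change.
Op 7: write(P1, v0, 141). refcount(pp0)=3>1 -> COPY to pp4. 5 ppages; refcounts: pp0:2 pp1:2 pp2:3 pp3:1 pp4:1

Answer: 2 2 3 1 1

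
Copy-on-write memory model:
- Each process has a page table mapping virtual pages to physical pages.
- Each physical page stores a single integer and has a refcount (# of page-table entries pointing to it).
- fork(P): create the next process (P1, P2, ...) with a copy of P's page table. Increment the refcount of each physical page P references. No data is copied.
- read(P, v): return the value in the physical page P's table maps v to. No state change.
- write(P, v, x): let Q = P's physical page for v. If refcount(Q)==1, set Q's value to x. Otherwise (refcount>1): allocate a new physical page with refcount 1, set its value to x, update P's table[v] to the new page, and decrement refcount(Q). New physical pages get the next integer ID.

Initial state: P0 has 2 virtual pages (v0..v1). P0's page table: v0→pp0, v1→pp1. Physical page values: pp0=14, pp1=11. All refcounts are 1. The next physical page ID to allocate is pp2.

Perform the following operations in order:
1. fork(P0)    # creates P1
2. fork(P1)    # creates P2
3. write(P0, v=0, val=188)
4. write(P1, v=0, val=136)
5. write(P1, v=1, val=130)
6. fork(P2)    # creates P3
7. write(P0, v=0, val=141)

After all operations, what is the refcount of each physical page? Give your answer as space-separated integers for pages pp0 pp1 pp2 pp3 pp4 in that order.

Op 1: fork(P0) -> P1. 2 ppages; refcounts: pp0:2 pp1:2
Op 2: fork(P1) -> P2. 2 ppages; refcounts: pp0:3 pp1:3
Op 3: write(P0, v0, 188). refcount(pp0)=3>1 -> COPY to pp2. 3 ppages; refcounts: pp0:2 pp1:3 pp2:1
Op 4: write(P1, v0, 136). refcount(pp0)=2>1 -> COPY to pp3. 4 ppages; refcounts: pp0:1 pp1:3 pp2:1 pp3:1
Op 5: write(P1, v1, 130). refcount(pp1)=3>1 -> COPY to pp4. 5 ppages; refcounts: pp0:1 pp1:2 pp2:1 pp3:1 pp4:1
Op 6: fork(P2) -> P3. 5 ppages; refcounts: pp0:2 pp1:3 pp2:1 pp3:1 pp4:1
Op 7: write(P0, v0, 141). refcount(pp2)=1 -> write in place. 5 ppages; refcounts: pp0:2 pp1:3 pp2:1 pp3:1 pp4:1

Answer: 2 3 1 1 1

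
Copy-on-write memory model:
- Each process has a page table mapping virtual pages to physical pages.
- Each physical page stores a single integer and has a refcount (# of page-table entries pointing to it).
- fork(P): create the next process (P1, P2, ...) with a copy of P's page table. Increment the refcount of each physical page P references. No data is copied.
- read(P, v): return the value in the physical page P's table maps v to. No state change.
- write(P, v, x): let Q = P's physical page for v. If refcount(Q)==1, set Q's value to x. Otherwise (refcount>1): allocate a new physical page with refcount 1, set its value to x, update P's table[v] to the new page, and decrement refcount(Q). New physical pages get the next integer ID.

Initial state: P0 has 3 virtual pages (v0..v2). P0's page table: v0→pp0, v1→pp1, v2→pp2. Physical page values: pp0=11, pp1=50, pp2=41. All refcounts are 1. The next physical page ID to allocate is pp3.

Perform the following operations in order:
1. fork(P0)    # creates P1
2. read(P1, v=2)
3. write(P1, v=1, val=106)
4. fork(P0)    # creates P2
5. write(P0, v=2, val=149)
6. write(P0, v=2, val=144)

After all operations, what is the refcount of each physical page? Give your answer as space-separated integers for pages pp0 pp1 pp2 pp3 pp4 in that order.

Op 1: fork(P0) -> P1. 3 ppages; refcounts: pp0:2 pp1:2 pp2:2
Op 2: read(P1, v2) -> 41. No state change.
Op 3: write(P1, v1, 106). refcount(pp1)=2>1 -> COPY to pp3. 4 ppages; refcounts: pp0:2 pp1:1 pp2:2 pp3:1
Op 4: fork(P0) -> P2. 4 ppages; refcounts: pp0:3 pp1:2 pp2:3 pp3:1
Op 5: write(P0, v2, 149). refcount(pp2)=3>1 -> COPY to pp4. 5 ppages; refcounts: pp0:3 pp1:2 pp2:2 pp3:1 pp4:1
Op 6: write(P0, v2, 144). refcount(pp4)=1 -> write in place. 5 ppages; refcounts: pp0:3 pp1:2 pp2:2 pp3:1 pp4:1

Answer: 3 2 2 1 1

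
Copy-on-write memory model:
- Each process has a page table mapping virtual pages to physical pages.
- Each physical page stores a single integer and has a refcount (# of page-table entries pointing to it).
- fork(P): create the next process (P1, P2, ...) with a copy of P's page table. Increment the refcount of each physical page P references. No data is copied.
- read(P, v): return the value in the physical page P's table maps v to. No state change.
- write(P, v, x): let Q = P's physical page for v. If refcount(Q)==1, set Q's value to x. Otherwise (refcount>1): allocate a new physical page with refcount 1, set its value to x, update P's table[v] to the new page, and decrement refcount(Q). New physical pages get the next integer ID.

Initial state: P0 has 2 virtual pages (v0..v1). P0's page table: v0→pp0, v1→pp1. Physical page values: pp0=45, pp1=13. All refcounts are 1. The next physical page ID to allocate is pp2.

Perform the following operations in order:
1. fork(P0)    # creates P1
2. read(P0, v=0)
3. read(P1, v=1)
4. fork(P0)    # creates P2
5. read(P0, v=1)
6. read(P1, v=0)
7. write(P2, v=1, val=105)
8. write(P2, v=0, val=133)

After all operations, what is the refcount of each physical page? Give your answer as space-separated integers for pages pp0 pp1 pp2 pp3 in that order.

Answer: 2 2 1 1

Derivation:
Op 1: fork(P0) -> P1. 2 ppages; refcounts: pp0:2 pp1:2
Op 2: read(P0, v0) -> 45. No state change.
Op 3: read(P1, v1) -> 13. No state change.
Op 4: fork(P0) -> P2. 2 ppages; refcounts: pp0:3 pp1:3
Op 5: read(P0, v1) -> 13. No state change.
Op 6: read(P1, v0) -> 45. No state change.
Op 7: write(P2, v1, 105). refcount(pp1)=3>1 -> COPY to pp2. 3 ppages; refcounts: pp0:3 pp1:2 pp2:1
Op 8: write(P2, v0, 133). refcount(pp0)=3>1 -> COPY to pp3. 4 ppages; refcounts: pp0:2 pp1:2 pp2:1 pp3:1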